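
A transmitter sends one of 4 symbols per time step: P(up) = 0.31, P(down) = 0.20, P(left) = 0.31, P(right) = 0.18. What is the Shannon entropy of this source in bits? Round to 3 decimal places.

1.957 bits

H = −Σ pᵢ log₂ pᵢ.
−0.31·log₂(0.31) = 0.5238
−0.20·log₂(0.20) = 0.4644
−0.31·log₂(0.31) = 0.5238
−0.18·log₂(0.18) = 0.4453
Sum ≈ 1.9573 → 1.957 bits.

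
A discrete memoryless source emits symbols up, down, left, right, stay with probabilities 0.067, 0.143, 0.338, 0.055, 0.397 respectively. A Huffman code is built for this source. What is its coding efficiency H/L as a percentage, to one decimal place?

Entropy H = −Σ p log₂ p ≈ 1.9507 bits.
Huffman merges: 11/200+67/1000→61/500; 61/500+143/1000→53/200; 53/200+169/500→603/1000; 397/1000+603/1000→1. L = 199/100 ≈ 1.9900.
Efficiency = H/L = 1.9507/1.9900 = 98.0%.

98.0%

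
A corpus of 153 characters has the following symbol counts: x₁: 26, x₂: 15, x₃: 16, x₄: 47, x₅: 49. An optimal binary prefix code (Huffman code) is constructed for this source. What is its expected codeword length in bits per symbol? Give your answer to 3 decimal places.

Probabilities are the counts divided by 153.
Repeatedly combine the two least-probable nodes; the expected code length is the sum of the merged weights.
merge 5/51 + 16/153 → 31/153
merge 26/153 + 31/153 → 19/51
merge 47/153 + 49/153 → 32/51
merge 19/51 + 32/51 → 1
L = 31/153 + 19/51 + 32/51 + 1 = 337/153 ≈ 2.203 bits/symbol.

2.203 bits/symbol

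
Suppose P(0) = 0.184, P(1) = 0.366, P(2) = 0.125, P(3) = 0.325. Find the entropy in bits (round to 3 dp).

H = −Σ pᵢ log₂ pᵢ.
−0.184·log₂(0.184) = 0.4494
−0.366·log₂(0.366) = 0.5307
−0.125·log₂(0.125) = 0.3750
−0.325·log₂(0.325) = 0.5270
Sum ≈ 1.8821 → 1.882 bits.

1.882 bits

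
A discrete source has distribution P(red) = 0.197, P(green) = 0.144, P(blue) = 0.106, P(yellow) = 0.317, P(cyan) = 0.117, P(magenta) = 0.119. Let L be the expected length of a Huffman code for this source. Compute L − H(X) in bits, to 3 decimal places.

0.025 bits

Entropy H = −Σ p log₂ p ≈ 2.4606 bits.
Huffman merges: 53/500+117/1000→223/1000; 119/1000+18/125→263/1000; 197/1000+223/1000→21/50; 263/1000+317/1000→29/50; 21/50+29/50→1. L = 1243/500 ≈ 2.4860.
L − H = 2.4860 − 2.4606 = 0.025 bits.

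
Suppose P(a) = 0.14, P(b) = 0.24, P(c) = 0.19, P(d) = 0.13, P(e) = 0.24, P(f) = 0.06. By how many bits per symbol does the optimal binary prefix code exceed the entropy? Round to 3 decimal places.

Entropy H = −Σ p log₂ p ≈ 2.4668 bits.
Huffman merges: 3/50+13/100→19/100; 7/50+19/100→33/100; 19/100+6/25→43/100; 6/25+33/100→57/100; 43/100+57/100→1. L = 63/25 ≈ 2.5200.
L − H = 2.5200 − 2.4668 = 0.053 bits.

0.053 bits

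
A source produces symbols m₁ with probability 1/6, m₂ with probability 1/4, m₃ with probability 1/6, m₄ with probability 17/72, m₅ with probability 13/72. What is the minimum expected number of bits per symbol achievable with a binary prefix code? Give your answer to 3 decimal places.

2.333 bits/symbol

Repeatedly combine the two least-probable nodes; the expected code length is the sum of the merged weights.
merge 1/6 + 1/6 → 1/3
merge 13/72 + 17/72 → 5/12
merge 1/4 + 1/3 → 7/12
merge 5/12 + 7/12 → 1
L = 1/3 + 5/12 + 7/12 + 1 = 7/3 ≈ 2.333 bits/symbol.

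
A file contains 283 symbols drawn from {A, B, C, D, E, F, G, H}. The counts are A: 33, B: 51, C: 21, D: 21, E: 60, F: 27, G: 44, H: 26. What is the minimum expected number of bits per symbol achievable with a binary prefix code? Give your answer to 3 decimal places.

Probabilities are the counts divided by 283.
Repeatedly combine the two least-probable nodes; the expected code length is the sum of the merged weights.
merge 21/283 + 21/283 → 42/283
merge 26/283 + 27/283 → 53/283
merge 33/283 + 42/283 → 75/283
merge 44/283 + 51/283 → 95/283
merge 53/283 + 60/283 → 113/283
merge 75/283 + 95/283 → 170/283
merge 113/283 + 170/283 → 1
L = 42/283 + 53/283 + 75/283 + 95/283 + 113/283 + 170/283 + 1 = 831/283 ≈ 2.936 bits/symbol.

2.936 bits/symbol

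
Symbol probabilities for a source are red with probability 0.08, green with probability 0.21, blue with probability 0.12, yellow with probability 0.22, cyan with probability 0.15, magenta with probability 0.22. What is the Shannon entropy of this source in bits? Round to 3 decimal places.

H = −Σ pᵢ log₂ pᵢ.
−0.08·log₂(0.08) = 0.2915
−0.21·log₂(0.21) = 0.4728
−0.12·log₂(0.12) = 0.3671
−0.22·log₂(0.22) = 0.4806
−0.15·log₂(0.15) = 0.4105
−0.22·log₂(0.22) = 0.4806
Sum ≈ 2.5031 → 2.503 bits.

2.503 bits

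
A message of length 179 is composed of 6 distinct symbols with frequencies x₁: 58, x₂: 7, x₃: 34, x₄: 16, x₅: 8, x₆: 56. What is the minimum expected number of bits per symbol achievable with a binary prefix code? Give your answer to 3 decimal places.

Probabilities are the counts divided by 179.
Repeatedly combine the two least-probable nodes; the expected code length is the sum of the merged weights.
merge 7/179 + 8/179 → 15/179
merge 15/179 + 16/179 → 31/179
merge 31/179 + 34/179 → 65/179
merge 56/179 + 58/179 → 114/179
merge 65/179 + 114/179 → 1
L = 15/179 + 31/179 + 65/179 + 114/179 + 1 = 404/179 ≈ 2.257 bits/symbol.

2.257 bits/symbol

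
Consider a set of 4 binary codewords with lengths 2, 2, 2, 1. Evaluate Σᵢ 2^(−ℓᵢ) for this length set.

1.25

With common denominator 2^2 = 4: Σ 2^(−ℓᵢ) = 1/4 + 1/4 + 1/4 + 2/4 = 5/4 = 1.25.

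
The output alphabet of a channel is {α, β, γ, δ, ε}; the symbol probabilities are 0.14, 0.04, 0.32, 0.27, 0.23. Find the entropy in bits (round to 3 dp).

H = −Σ pᵢ log₂ pᵢ.
−0.14·log₂(0.14) = 0.3971
−0.04·log₂(0.04) = 0.1858
−0.32·log₂(0.32) = 0.5260
−0.27·log₂(0.27) = 0.5100
−0.23·log₂(0.23) = 0.4877
Sum ≈ 2.1066 → 2.107 bits.

2.107 bits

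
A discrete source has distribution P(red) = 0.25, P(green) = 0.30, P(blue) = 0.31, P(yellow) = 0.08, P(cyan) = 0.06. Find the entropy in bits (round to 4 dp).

2.0799 bits

H = −Σ pᵢ log₂ pᵢ.
−0.25·log₂(0.25) = 0.5000
−0.30·log₂(0.30) = 0.5211
−0.31·log₂(0.31) = 0.5238
−0.08·log₂(0.08) = 0.2915
−0.06·log₂(0.06) = 0.2435
Sum ≈ 2.0799 → 2.0799 bits.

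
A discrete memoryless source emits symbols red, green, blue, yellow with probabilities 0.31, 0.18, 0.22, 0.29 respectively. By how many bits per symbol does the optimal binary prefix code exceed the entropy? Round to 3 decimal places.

0.032 bits

Entropy H = −Σ p log₂ p ≈ 1.9676 bits.
Huffman merges: 9/50+11/50→2/5; 29/100+31/100→3/5; 2/5+3/5→1. L = 2 ≈ 2.0000.
L − H = 2.0000 − 1.9676 = 0.032 bits.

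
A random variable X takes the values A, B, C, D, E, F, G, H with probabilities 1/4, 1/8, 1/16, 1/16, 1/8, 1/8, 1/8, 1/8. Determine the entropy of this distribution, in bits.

Each probability is a power of 1/2, so log₂(1/p) is an integer.
H = Σ p·log₂(1/p) = 1/4·2 + 1/8·3 + 1/16·4 + 1/16·4 + 1/8·3 + 1/8·3 + 1/8·3 + 1/8·3 = 2.875 bits.

2.875 bits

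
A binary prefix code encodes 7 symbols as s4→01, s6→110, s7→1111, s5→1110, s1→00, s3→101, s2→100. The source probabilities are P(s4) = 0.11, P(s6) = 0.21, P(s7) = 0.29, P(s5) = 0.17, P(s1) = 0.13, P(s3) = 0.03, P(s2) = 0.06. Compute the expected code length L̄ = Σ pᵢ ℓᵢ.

3.22 bits/symbol

L̄ = Σ pᵢ·ℓᵢ = 0.11·2 + 0.21·3 + 0.29·4 + 0.17·4 + 0.13·2 + 0.03·3 + 0.06·3 = 3.22 bits/symbol.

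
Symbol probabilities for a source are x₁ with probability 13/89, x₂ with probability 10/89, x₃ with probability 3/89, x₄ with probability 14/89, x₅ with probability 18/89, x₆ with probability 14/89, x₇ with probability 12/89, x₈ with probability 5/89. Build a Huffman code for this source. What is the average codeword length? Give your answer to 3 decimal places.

2.888 bits/symbol

Repeatedly combine the two least-probable nodes; the expected code length is the sum of the merged weights.
merge 3/89 + 5/89 → 8/89
merge 8/89 + 10/89 → 18/89
merge 12/89 + 13/89 → 25/89
merge 14/89 + 14/89 → 28/89
merge 18/89 + 18/89 → 36/89
merge 25/89 + 28/89 → 53/89
merge 36/89 + 53/89 → 1
L = 8/89 + 18/89 + 25/89 + 28/89 + 36/89 + 53/89 + 1 = 257/89 ≈ 2.888 bits/symbol.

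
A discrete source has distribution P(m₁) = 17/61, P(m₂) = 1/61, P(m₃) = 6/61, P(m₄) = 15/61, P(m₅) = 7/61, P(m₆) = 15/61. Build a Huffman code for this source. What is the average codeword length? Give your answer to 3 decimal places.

2.344 bits/symbol

Repeatedly combine the two least-probable nodes; the expected code length is the sum of the merged weights.
merge 1/61 + 6/61 → 7/61
merge 7/61 + 7/61 → 14/61
merge 14/61 + 15/61 → 29/61
merge 15/61 + 17/61 → 32/61
merge 29/61 + 32/61 → 1
L = 7/61 + 14/61 + 29/61 + 32/61 + 1 = 143/61 ≈ 2.344 bits/symbol.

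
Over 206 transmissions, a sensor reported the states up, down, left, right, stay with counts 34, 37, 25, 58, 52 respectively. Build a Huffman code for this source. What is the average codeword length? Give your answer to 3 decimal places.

Probabilities are the counts divided by 206.
Repeatedly combine the two least-probable nodes; the expected code length is the sum of the merged weights.
merge 25/206 + 17/103 → 59/206
merge 37/206 + 26/103 → 89/206
merge 29/103 + 59/206 → 117/206
merge 89/206 + 117/206 → 1
L = 59/206 + 89/206 + 117/206 + 1 = 471/206 ≈ 2.286 bits/symbol.

2.286 bits/symbol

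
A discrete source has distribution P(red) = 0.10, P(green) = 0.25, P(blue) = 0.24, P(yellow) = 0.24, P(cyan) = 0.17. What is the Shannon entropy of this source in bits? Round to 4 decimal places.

2.2550 bits

H = −Σ pᵢ log₂ pᵢ.
−0.10·log₂(0.10) = 0.3322
−0.25·log₂(0.25) = 0.5000
−0.24·log₂(0.24) = 0.4941
−0.24·log₂(0.24) = 0.4941
−0.17·log₂(0.17) = 0.4346
Sum ≈ 2.2550 → 2.2550 bits.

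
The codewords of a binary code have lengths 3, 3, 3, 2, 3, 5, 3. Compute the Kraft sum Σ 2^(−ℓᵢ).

0.90625

With common denominator 2^5 = 32: Σ 2^(−ℓᵢ) = 4/32 + 4/32 + 4/32 + 8/32 + 4/32 + 1/32 + 4/32 = 29/32 = 0.90625.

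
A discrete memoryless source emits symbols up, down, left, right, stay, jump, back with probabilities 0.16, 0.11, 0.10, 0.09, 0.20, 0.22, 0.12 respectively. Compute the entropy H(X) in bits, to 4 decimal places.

2.7302 bits

H = −Σ pᵢ log₂ pᵢ.
−0.16·log₂(0.16) = 0.4230
−0.11·log₂(0.11) = 0.3503
−0.10·log₂(0.10) = 0.3322
−0.09·log₂(0.09) = 0.3127
−0.20·log₂(0.20) = 0.4644
−0.22·log₂(0.22) = 0.4806
−0.12·log₂(0.12) = 0.3671
Sum ≈ 2.7302 → 2.7302 bits.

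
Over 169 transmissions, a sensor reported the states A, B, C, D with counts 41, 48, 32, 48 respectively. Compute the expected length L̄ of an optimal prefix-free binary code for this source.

2 bits/symbol

Probabilities are the counts divided by 169.
Repeatedly combine the two least-probable nodes; the expected code length is the sum of the merged weights.
merge 32/169 + 41/169 → 73/169
merge 48/169 + 48/169 → 96/169
merge 73/169 + 96/169 → 1
L = 73/169 + 96/169 + 1 = 2 bits/symbol.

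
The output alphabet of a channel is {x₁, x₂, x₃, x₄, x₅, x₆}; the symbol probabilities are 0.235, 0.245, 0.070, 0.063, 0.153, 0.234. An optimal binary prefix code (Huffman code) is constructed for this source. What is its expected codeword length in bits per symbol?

2.419 bits/symbol

Repeatedly combine the two least-probable nodes; the expected code length is the sum of the merged weights.
merge 63/1000 + 7/100 → 133/1000
merge 133/1000 + 153/1000 → 143/500
merge 117/500 + 47/200 → 469/1000
merge 49/200 + 143/500 → 531/1000
merge 469/1000 + 531/1000 → 1
L = 133/1000 + 143/500 + 469/1000 + 531/1000 + 1 = 2419/1000 = 2.419 bits/symbol.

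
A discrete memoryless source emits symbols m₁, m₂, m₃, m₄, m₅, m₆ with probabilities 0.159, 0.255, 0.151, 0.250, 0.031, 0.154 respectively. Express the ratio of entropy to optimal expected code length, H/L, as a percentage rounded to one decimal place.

96.5%

Entropy H = −Σ p log₂ p ≈ 2.4074 bits.
Huffman merges: 31/1000+151/1000→91/500; 77/500+159/1000→313/1000; 91/500+1/4→54/125; 51/200+313/1000→71/125; 54/125+71/125→1. L = 499/200 ≈ 2.4950.
Efficiency = H/L = 2.4074/2.4950 = 96.5%.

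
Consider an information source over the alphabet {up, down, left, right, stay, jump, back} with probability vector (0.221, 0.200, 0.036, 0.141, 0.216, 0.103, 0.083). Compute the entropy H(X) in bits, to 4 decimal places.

2.6302 bits

H = −Σ pᵢ log₂ pᵢ.
−0.221·log₂(0.221) = 0.4813
−0.200·log₂(0.200) = 0.4644
−0.036·log₂(0.036) = 0.1727
−0.141·log₂(0.141) = 0.3985
−0.216·log₂(0.216) = 0.4776
−0.103·log₂(0.103) = 0.3378
−0.083·log₂(0.083) = 0.2980
Sum ≈ 2.6302 → 2.6302 bits.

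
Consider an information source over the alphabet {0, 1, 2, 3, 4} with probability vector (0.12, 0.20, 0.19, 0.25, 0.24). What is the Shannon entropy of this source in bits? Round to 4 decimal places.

2.2808 bits

H = −Σ pᵢ log₂ pᵢ.
−0.12·log₂(0.12) = 0.3671
−0.20·log₂(0.20) = 0.4644
−0.19·log₂(0.19) = 0.4552
−0.25·log₂(0.25) = 0.5000
−0.24·log₂(0.24) = 0.4941
Sum ≈ 2.2808 → 2.2808 bits.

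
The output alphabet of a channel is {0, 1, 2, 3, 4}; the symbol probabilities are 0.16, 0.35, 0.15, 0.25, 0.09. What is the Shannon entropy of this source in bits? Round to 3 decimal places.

2.176 bits

H = −Σ pᵢ log₂ pᵢ.
−0.16·log₂(0.16) = 0.4230
−0.35·log₂(0.35) = 0.5301
−0.15·log₂(0.15) = 0.4105
−0.25·log₂(0.25) = 0.5000
−0.09·log₂(0.09) = 0.3127
Sum ≈ 2.1763 → 2.176 bits.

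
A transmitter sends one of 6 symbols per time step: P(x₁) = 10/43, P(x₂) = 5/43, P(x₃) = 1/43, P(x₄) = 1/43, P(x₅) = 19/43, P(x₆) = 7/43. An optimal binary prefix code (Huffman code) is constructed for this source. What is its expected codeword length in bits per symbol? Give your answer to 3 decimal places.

Repeatedly combine the two least-probable nodes; the expected code length is the sum of the merged weights.
merge 1/43 + 1/43 → 2/43
merge 2/43 + 5/43 → 7/43
merge 7/43 + 7/43 → 14/43
merge 10/43 + 14/43 → 24/43
merge 19/43 + 24/43 → 1
L = 2/43 + 7/43 + 14/43 + 24/43 + 1 = 90/43 ≈ 2.093 bits/symbol.

2.093 bits/symbol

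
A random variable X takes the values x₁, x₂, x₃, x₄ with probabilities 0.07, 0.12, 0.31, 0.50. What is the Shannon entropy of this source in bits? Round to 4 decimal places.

H = −Σ pᵢ log₂ pᵢ.
−0.07·log₂(0.07) = 0.2686
−0.12·log₂(0.12) = 0.3671
−0.31·log₂(0.31) = 0.5238
−0.50·log₂(0.50) = 0.5000
Sum ≈ 1.6594 → 1.6594 bits.

1.6594 bits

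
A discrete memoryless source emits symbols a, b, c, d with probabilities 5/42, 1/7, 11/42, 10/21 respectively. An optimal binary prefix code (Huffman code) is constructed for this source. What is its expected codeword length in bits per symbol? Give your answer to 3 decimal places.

1.786 bits/symbol

Repeatedly combine the two least-probable nodes; the expected code length is the sum of the merged weights.
merge 5/42 + 1/7 → 11/42
merge 11/42 + 11/42 → 11/21
merge 10/21 + 11/21 → 1
L = 11/42 + 11/21 + 1 = 25/14 ≈ 1.786 bits/symbol.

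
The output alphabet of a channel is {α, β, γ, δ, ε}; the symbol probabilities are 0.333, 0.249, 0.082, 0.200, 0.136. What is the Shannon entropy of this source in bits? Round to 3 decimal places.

H = −Σ pᵢ log₂ pᵢ.
−0.333·log₂(0.333) = 0.5283
−0.249·log₂(0.249) = 0.4994
−0.082·log₂(0.082) = 0.2959
−0.200·log₂(0.200) = 0.4644
−0.136·log₂(0.136) = 0.3915
Sum ≈ 2.1794 → 2.179 bits.

2.179 bits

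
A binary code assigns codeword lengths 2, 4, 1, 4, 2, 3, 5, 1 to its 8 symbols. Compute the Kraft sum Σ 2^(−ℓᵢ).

1.78125

With common denominator 2^5 = 32: Σ 2^(−ℓᵢ) = 8/32 + 2/32 + 16/32 + 2/32 + 8/32 + 4/32 + 1/32 + 16/32 = 57/32 = 1.78125.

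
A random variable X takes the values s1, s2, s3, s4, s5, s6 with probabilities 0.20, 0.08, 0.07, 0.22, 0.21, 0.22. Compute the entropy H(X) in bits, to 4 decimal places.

H = −Σ pᵢ log₂ pᵢ.
−0.20·log₂(0.20) = 0.4644
−0.08·log₂(0.08) = 0.2915
−0.07·log₂(0.07) = 0.2686
−0.22·log₂(0.22) = 0.4806
−0.21·log₂(0.21) = 0.4728
−0.22·log₂(0.22) = 0.4806
Sum ≈ 2.4584 → 2.4584 bits.

2.4584 bits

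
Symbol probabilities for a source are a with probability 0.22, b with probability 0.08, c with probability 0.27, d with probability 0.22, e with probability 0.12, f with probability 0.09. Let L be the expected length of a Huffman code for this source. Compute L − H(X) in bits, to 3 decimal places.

0.018 bits

Entropy H = −Σ p log₂ p ≈ 2.4424 bits.
Huffman merges: 2/25+9/100→17/100; 3/25+17/100→29/100; 11/50+11/50→11/25; 27/100+29/100→14/25; 11/25+14/25→1. L = 123/50 ≈ 2.4600.
L − H = 2.4600 − 2.4424 = 0.018 bits.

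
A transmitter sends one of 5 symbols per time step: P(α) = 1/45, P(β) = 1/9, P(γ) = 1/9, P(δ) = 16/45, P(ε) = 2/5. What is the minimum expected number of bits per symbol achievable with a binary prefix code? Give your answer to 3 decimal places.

1.978 bits/symbol

Repeatedly combine the two least-probable nodes; the expected code length is the sum of the merged weights.
merge 1/45 + 1/9 → 2/15
merge 1/9 + 2/15 → 11/45
merge 11/45 + 16/45 → 3/5
merge 2/5 + 3/5 → 1
L = 2/15 + 11/45 + 3/5 + 1 = 89/45 ≈ 1.978 bits/symbol.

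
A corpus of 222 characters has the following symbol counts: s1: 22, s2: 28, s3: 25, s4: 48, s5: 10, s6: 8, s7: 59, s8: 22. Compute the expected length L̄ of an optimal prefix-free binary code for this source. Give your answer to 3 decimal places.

2.779 bits/symbol

Probabilities are the counts divided by 222.
Repeatedly combine the two least-probable nodes; the expected code length is the sum of the merged weights.
merge 4/111 + 5/111 → 3/37
merge 3/37 + 11/111 → 20/111
merge 11/111 + 25/222 → 47/222
merge 14/111 + 20/111 → 34/111
merge 47/222 + 8/37 → 95/222
merge 59/222 + 34/111 → 127/222
merge 95/222 + 127/222 → 1
L = 3/37 + 20/111 + 47/222 + 34/111 + 95/222 + 127/222 + 1 = 617/222 ≈ 2.779 bits/symbol.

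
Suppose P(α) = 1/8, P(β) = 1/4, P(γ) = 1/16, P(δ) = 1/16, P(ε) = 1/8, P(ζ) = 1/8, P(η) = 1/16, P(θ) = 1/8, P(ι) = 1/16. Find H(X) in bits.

Each probability is a power of 1/2, so log₂(1/p) is an integer.
H = Σ p·log₂(1/p) = 1/8·3 + 1/4·2 + 1/16·4 + 1/16·4 + 1/8·3 + 1/8·3 + 1/16·4 + 1/8·3 + 1/16·4 = 3 bits.

3 bits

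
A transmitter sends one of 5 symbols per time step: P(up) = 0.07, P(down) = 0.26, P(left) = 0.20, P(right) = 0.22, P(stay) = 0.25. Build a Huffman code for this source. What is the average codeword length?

2.27 bits/symbol

Repeatedly combine the two least-probable nodes; the expected code length is the sum of the merged weights.
merge 7/100 + 1/5 → 27/100
merge 11/50 + 1/4 → 47/100
merge 13/50 + 27/100 → 53/100
merge 47/100 + 53/100 → 1
L = 27/100 + 47/100 + 53/100 + 1 = 227/100 = 2.27 bits/symbol.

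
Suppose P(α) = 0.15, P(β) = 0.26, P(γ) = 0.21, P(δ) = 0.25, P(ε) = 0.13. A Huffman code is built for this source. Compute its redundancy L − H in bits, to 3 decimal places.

0.009 bits

Entropy H = −Σ p log₂ p ≈ 2.2713 bits.
Huffman merges: 13/100+3/20→7/25; 21/100+1/4→23/50; 13/50+7/25→27/50; 23/50+27/50→1. L = 57/25 ≈ 2.2800.
L − H = 2.2800 − 2.2713 = 0.009 bits.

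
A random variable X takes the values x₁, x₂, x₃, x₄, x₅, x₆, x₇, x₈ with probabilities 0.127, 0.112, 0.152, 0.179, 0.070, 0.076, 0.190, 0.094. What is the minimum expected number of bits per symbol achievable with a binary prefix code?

Repeatedly combine the two least-probable nodes; the expected code length is the sum of the merged weights.
merge 7/100 + 19/250 → 73/500
merge 47/500 + 14/125 → 103/500
merge 127/1000 + 73/500 → 273/1000
merge 19/125 + 179/1000 → 331/1000
merge 19/100 + 103/500 → 99/250
merge 273/1000 + 331/1000 → 151/250
merge 99/250 + 151/250 → 1
L = 73/500 + 103/500 + 273/1000 + 331/1000 + 99/250 + 151/250 + 1 = 739/250 = 2.956 bits/symbol.

2.956 bits/symbol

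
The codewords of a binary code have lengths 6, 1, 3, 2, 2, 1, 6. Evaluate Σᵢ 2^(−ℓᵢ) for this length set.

With common denominator 2^6 = 64: Σ 2^(−ℓᵢ) = 1/64 + 32/64 + 8/64 + 16/64 + 16/64 + 32/64 + 1/64 = 106/64 = 1.65625.

1.65625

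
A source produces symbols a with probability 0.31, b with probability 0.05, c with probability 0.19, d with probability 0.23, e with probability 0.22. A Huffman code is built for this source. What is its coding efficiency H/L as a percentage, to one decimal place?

96.6%

Entropy H = −Σ p log₂ p ≈ 2.1634 bits.
Huffman merges: 1/20+19/100→6/25; 11/50+23/100→9/20; 6/25+31/100→11/20; 9/20+11/20→1. L = 56/25 ≈ 2.2400.
Efficiency = H/L = 2.1634/2.2400 = 96.6%.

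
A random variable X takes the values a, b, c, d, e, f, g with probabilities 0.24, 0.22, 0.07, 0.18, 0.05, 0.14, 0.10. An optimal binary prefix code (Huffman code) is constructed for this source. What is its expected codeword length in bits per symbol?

Repeatedly combine the two least-probable nodes; the expected code length is the sum of the merged weights.
merge 1/20 + 7/100 → 3/25
merge 1/10 + 3/25 → 11/50
merge 7/50 + 9/50 → 8/25
merge 11/50 + 11/50 → 11/25
merge 6/25 + 8/25 → 14/25
merge 11/25 + 14/25 → 1
L = 3/25 + 11/50 + 8/25 + 11/25 + 14/25 + 1 = 133/50 = 2.66 bits/symbol.

2.66 bits/symbol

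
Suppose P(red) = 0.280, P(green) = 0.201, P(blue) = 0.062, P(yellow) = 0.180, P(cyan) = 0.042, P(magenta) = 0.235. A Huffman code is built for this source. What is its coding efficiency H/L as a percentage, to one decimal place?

98.7%

Entropy H = −Σ p log₂ p ≈ 2.3566 bits.
Huffman merges: 21/500+31/500→13/125; 13/125+9/50→71/250; 201/1000+47/200→109/250; 7/25+71/250→141/250; 109/250+141/250→1. L = 597/250 ≈ 2.3880.
Efficiency = H/L = 2.3566/2.3880 = 98.7%.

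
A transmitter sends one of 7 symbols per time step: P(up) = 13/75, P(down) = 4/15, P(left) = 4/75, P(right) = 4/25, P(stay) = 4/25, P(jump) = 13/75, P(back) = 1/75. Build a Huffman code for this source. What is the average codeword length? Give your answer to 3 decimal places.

Repeatedly combine the two least-probable nodes; the expected code length is the sum of the merged weights.
merge 1/75 + 4/75 → 1/15
merge 1/15 + 4/25 → 17/75
merge 4/25 + 13/75 → 1/3
merge 13/75 + 17/75 → 2/5
merge 4/15 + 1/3 → 3/5
merge 2/5 + 3/5 → 1
L = 1/15 + 17/75 + 1/3 + 2/5 + 3/5 + 1 = 197/75 ≈ 2.627 bits/symbol.

2.627 bits/symbol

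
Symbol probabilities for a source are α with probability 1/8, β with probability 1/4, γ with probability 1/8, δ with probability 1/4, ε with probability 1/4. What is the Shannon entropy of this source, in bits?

Each probability is a power of 1/2, so log₂(1/p) is an integer.
H = Σ p·log₂(1/p) = 1/8·3 + 1/4·2 + 1/8·3 + 1/4·2 + 1/4·2 = 2.25 bits.

2.25 bits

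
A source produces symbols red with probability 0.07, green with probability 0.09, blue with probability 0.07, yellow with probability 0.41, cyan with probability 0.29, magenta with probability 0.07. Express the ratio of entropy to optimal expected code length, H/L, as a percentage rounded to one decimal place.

Entropy H = −Σ p log₂ p ≈ 2.1636 bits.
Huffman merges: 7/100+7/100→7/50; 7/100+9/100→4/25; 7/50+4/25→3/10; 29/100+3/10→59/100; 41/100+59/100→1. L = 219/100 ≈ 2.1900.
Efficiency = H/L = 2.1636/2.1900 = 98.8%.

98.8%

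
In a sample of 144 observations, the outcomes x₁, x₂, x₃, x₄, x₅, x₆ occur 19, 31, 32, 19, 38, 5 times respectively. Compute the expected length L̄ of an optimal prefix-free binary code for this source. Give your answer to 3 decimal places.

Probabilities are the counts divided by 144.
Repeatedly combine the two least-probable nodes; the expected code length is the sum of the merged weights.
merge 5/144 + 19/144 → 1/6
merge 19/144 + 1/6 → 43/144
merge 31/144 + 2/9 → 7/16
merge 19/72 + 43/144 → 9/16
merge 7/16 + 9/16 → 1
L = 1/6 + 43/144 + 7/16 + 9/16 + 1 = 355/144 ≈ 2.465 bits/symbol.

2.465 bits/symbol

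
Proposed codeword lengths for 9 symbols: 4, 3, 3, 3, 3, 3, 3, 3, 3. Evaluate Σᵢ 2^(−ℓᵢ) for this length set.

With common denominator 2^4 = 16: Σ 2^(−ℓᵢ) = 1/16 + 2/16 + 2/16 + 2/16 + 2/16 + 2/16 + 2/16 + 2/16 + 2/16 = 17/16 = 1.0625.

1.0625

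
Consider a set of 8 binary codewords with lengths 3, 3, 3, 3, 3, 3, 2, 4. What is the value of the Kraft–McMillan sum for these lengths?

With common denominator 2^4 = 16: Σ 2^(−ℓᵢ) = 2/16 + 2/16 + 2/16 + 2/16 + 2/16 + 2/16 + 4/16 + 1/16 = 17/16 = 1.0625.

1.0625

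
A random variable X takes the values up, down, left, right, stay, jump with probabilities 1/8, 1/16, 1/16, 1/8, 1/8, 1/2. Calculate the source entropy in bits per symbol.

Each probability is a power of 1/2, so log₂(1/p) is an integer.
H = Σ p·log₂(1/p) = 1/8·3 + 1/16·4 + 1/16·4 + 1/8·3 + 1/8·3 + 1/2·1 = 2.125 bits.

2.125 bits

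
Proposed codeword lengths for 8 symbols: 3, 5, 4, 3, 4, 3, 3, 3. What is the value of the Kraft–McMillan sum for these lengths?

0.78125

With common denominator 2^5 = 32: Σ 2^(−ℓᵢ) = 4/32 + 1/32 + 2/32 + 4/32 + 2/32 + 4/32 + 4/32 + 4/32 = 25/32 = 0.78125.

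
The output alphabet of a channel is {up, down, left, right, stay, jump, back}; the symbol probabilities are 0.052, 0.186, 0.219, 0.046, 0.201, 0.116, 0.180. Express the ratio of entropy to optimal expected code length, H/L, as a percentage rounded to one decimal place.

Entropy H = −Σ p log₂ p ≈ 2.6284 bits.
Huffman merges: 23/500+13/250→49/500; 49/500+29/250→107/500; 9/50+93/500→183/500; 201/1000+107/500→83/200; 219/1000+183/500→117/200; 83/200+117/200→1. L = 1339/500 ≈ 2.6780.
Efficiency = H/L = 2.6284/2.6780 = 98.1%.

98.1%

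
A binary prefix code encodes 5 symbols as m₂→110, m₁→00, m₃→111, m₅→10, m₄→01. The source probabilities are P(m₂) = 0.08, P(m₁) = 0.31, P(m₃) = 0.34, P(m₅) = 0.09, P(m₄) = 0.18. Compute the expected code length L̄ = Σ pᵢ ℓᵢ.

L̄ = Σ pᵢ·ℓᵢ = 0.08·3 + 0.31·2 + 0.34·3 + 0.09·2 + 0.18·2 = 2.42 bits/symbol.

2.42 bits/symbol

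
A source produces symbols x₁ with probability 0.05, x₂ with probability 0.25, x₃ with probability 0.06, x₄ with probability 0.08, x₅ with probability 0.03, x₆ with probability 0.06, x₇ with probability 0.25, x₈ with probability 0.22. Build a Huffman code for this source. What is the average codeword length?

2.64 bits/symbol

Repeatedly combine the two least-probable nodes; the expected code length is the sum of the merged weights.
merge 3/100 + 1/20 → 2/25
merge 3/50 + 3/50 → 3/25
merge 2/25 + 2/25 → 4/25
merge 3/25 + 4/25 → 7/25
merge 11/50 + 1/4 → 47/100
merge 1/4 + 7/25 → 53/100
merge 47/100 + 53/100 → 1
L = 2/25 + 3/25 + 4/25 + 7/25 + 47/100 + 53/100 + 1 = 66/25 = 2.64 bits/symbol.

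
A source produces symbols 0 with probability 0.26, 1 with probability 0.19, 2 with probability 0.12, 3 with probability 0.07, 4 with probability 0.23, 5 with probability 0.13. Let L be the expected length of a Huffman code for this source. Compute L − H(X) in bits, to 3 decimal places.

0.044 bits

Entropy H = −Σ p log₂ p ≈ 2.4664 bits.
Huffman merges: 7/100+3/25→19/100; 13/100+19/100→8/25; 19/100+23/100→21/50; 13/50+8/25→29/50; 21/50+29/50→1. L = 251/100 ≈ 2.5100.
L − H = 2.5100 − 2.4664 = 0.044 bits.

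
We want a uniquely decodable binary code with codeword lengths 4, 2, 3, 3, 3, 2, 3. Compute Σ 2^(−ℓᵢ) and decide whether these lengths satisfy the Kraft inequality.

1.0625; no

With common denominator 2^4 = 16: Σ 2^(−ℓᵢ) = 1/16 + 4/16 + 2/16 + 2/16 + 2/16 + 4/16 + 2/16 = 17/16 = 1.0625.
Kraft's inequality requires Σ ≤ 1; here Σ = 1.0625 > 1, so no such prefix code exists.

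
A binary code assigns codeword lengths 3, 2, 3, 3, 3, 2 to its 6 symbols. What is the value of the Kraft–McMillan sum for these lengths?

1

With common denominator 2^3 = 8: Σ 2^(−ℓᵢ) = 1/8 + 2/8 + 1/8 + 1/8 + 1/8 + 2/8 = 8/8 = 1.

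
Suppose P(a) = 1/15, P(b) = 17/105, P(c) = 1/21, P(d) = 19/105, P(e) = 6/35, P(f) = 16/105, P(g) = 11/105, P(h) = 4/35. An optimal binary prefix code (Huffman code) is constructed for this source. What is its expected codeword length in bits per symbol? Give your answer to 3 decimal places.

2.933 bits/symbol

Repeatedly combine the two least-probable nodes; the expected code length is the sum of the merged weights.
merge 1/21 + 1/15 → 4/35
merge 11/105 + 4/35 → 23/105
merge 4/35 + 16/105 → 4/15
merge 17/105 + 6/35 → 1/3
merge 19/105 + 23/105 → 2/5
merge 4/15 + 1/3 → 3/5
merge 2/5 + 3/5 → 1
L = 4/35 + 23/105 + 4/15 + 1/3 + 2/5 + 3/5 + 1 = 44/15 ≈ 2.933 bits/symbol.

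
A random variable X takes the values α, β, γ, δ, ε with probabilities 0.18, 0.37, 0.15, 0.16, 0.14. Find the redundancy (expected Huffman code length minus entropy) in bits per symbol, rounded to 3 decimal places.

Entropy H = −Σ p log₂ p ≈ 2.2067 bits.
Huffman merges: 7/50+3/20→29/100; 4/25+9/50→17/50; 29/100+17/50→63/100; 37/100+63/100→1. L = 113/50 ≈ 2.2600.
L − H = 2.2600 − 2.2067 = 0.053 bits.

0.053 bits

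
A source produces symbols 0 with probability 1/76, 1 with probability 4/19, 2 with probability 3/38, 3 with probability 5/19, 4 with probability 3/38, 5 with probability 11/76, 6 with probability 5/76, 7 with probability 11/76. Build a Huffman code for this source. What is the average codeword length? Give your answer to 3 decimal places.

Repeatedly combine the two least-probable nodes; the expected code length is the sum of the merged weights.
merge 1/76 + 5/76 → 3/38
merge 3/38 + 3/38 → 3/19
merge 3/38 + 11/76 → 17/76
merge 11/76 + 3/19 → 23/76
merge 4/19 + 17/76 → 33/76
merge 5/19 + 23/76 → 43/76
merge 33/76 + 43/76 → 1
L = 3/38 + 3/19 + 17/76 + 23/76 + 33/76 + 43/76 + 1 = 105/38 ≈ 2.763 bits/symbol.

2.763 bits/symbol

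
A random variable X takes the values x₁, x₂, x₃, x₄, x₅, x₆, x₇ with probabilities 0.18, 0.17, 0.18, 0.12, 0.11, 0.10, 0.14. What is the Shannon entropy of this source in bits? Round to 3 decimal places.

H = −Σ pᵢ log₂ pᵢ.
−0.18·log₂(0.18) = 0.4453
−0.17·log₂(0.17) = 0.4346
−0.18·log₂(0.18) = 0.4453
−0.12·log₂(0.12) = 0.3671
−0.11·log₂(0.11) = 0.3503
−0.10·log₂(0.10) = 0.3322
−0.14·log₂(0.14) = 0.3971
Sum ≈ 2.7719 → 2.772 bits.

2.772 bits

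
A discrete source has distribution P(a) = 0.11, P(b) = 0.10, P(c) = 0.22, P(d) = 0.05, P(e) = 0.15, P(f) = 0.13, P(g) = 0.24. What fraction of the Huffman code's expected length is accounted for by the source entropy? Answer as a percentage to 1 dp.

99.1%

Entropy H = −Σ p log₂ p ≈ 2.6665 bits.
Huffman merges: 1/20+1/10→3/20; 11/100+13/100→6/25; 3/20+3/20→3/10; 11/50+6/25→23/50; 6/25+3/10→27/50; 23/50+27/50→1. L = 269/100 ≈ 2.6900.
Efficiency = H/L = 2.6665/2.6900 = 99.1%.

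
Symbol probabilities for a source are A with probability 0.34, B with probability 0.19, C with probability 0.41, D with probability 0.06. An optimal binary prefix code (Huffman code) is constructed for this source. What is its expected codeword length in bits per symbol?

Repeatedly combine the two least-probable nodes; the expected code length is the sum of the merged weights.
merge 3/50 + 19/100 → 1/4
merge 1/4 + 17/50 → 59/100
merge 41/100 + 59/100 → 1
L = 1/4 + 59/100 + 1 = 46/25 = 1.84 bits/symbol.

1.84 bits/symbol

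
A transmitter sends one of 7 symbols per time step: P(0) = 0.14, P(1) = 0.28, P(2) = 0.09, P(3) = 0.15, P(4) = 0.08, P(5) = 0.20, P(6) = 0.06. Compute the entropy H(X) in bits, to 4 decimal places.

2.6340 bits

H = −Σ pᵢ log₂ pᵢ.
−0.14·log₂(0.14) = 0.3971
−0.28·log₂(0.28) = 0.5142
−0.09·log₂(0.09) = 0.3127
−0.15·log₂(0.15) = 0.4105
−0.08·log₂(0.08) = 0.2915
−0.20·log₂(0.20) = 0.4644
−0.06·log₂(0.06) = 0.2435
Sum ≈ 2.6340 → 2.6340 bits.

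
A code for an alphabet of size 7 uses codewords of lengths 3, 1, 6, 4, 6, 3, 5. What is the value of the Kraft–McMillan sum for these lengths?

With common denominator 2^6 = 64: Σ 2^(−ℓᵢ) = 8/64 + 32/64 + 1/64 + 4/64 + 1/64 + 8/64 + 2/64 = 56/64 = 0.875.

0.875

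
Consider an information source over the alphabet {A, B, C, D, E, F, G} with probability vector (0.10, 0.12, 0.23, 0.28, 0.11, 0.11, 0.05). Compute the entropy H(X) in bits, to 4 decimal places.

H = −Σ pᵢ log₂ pᵢ.
−0.10·log₂(0.10) = 0.3322
−0.12·log₂(0.12) = 0.3671
−0.23·log₂(0.23) = 0.4877
−0.28·log₂(0.28) = 0.5142
−0.11·log₂(0.11) = 0.3503
−0.11·log₂(0.11) = 0.3503
−0.05·log₂(0.05) = 0.2161
Sum ≈ 2.6178 → 2.6178 bits.

2.6178 bits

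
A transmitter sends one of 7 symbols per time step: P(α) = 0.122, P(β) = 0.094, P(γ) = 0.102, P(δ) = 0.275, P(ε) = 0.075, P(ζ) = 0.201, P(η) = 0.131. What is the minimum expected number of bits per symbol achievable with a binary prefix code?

Repeatedly combine the two least-probable nodes; the expected code length is the sum of the merged weights.
merge 3/40 + 47/500 → 169/1000
merge 51/500 + 61/500 → 28/125
merge 131/1000 + 169/1000 → 3/10
merge 201/1000 + 28/125 → 17/40
merge 11/40 + 3/10 → 23/40
merge 17/40 + 23/40 → 1
L = 169/1000 + 28/125 + 3/10 + 17/40 + 23/40 + 1 = 2693/1000 = 2.693 bits/symbol.

2.693 bits/symbol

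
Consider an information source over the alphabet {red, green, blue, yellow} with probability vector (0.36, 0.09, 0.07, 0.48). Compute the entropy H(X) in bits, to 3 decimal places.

H = −Σ pᵢ log₂ pᵢ.
−0.36·log₂(0.36) = 0.5306
−0.09·log₂(0.09) = 0.3127
−0.07·log₂(0.07) = 0.2686
−0.48·log₂(0.48) = 0.5083
Sum ≈ 1.6201 → 1.620 bits.

1.620 bits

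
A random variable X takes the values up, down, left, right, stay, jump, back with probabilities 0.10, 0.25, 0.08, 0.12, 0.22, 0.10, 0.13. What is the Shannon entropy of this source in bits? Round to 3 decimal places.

H = −Σ pᵢ log₂ pᵢ.
−0.10·log₂(0.10) = 0.3322
−0.25·log₂(0.25) = 0.5000
−0.08·log₂(0.08) = 0.2915
−0.12·log₂(0.12) = 0.3671
−0.22·log₂(0.22) = 0.4806
−0.10·log₂(0.10) = 0.3322
−0.13·log₂(0.13) = 0.3826
Sum ≈ 2.6862 → 2.686 bits.

2.686 bits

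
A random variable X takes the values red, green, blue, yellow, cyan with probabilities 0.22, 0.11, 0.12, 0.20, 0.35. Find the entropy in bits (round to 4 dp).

H = −Σ pᵢ log₂ pᵢ.
−0.22·log₂(0.22) = 0.4806
−0.11·log₂(0.11) = 0.3503
−0.12·log₂(0.12) = 0.3671
−0.20·log₂(0.20) = 0.4644
−0.35·log₂(0.35) = 0.5301
Sum ≈ 2.1924 → 2.1924 bits.

2.1924 bits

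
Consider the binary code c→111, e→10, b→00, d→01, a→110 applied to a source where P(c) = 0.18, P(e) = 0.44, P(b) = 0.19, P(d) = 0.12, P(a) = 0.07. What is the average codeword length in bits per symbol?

2.25 bits/symbol

L̄ = Σ pᵢ·ℓᵢ = 0.18·3 + 0.44·2 + 0.19·2 + 0.12·2 + 0.07·3 = 2.25 bits/symbol.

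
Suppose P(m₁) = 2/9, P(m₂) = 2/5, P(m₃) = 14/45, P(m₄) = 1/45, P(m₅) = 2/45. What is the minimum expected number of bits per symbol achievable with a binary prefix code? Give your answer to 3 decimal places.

Repeatedly combine the two least-probable nodes; the expected code length is the sum of the merged weights.
merge 1/45 + 2/45 → 1/15
merge 1/15 + 2/9 → 13/45
merge 13/45 + 14/45 → 3/5
merge 2/5 + 3/5 → 1
L = 1/15 + 13/45 + 3/5 + 1 = 88/45 ≈ 1.956 bits/symbol.

1.956 bits/symbol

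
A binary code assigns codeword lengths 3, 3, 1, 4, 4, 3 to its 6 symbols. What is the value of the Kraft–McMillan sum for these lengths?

1

With common denominator 2^4 = 16: Σ 2^(−ℓᵢ) = 2/16 + 2/16 + 8/16 + 1/16 + 1/16 + 2/16 = 16/16 = 1.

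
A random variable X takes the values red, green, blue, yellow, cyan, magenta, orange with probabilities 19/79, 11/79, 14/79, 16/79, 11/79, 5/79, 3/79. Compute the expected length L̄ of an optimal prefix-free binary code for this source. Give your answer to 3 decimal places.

Repeatedly combine the two least-probable nodes; the expected code length is the sum of the merged weights.
merge 3/79 + 5/79 → 8/79
merge 8/79 + 11/79 → 19/79
merge 11/79 + 14/79 → 25/79
merge 16/79 + 19/79 → 35/79
merge 19/79 + 25/79 → 44/79
merge 35/79 + 44/79 → 1
L = 8/79 + 19/79 + 25/79 + 35/79 + 44/79 + 1 = 210/79 ≈ 2.658 bits/symbol.

2.658 bits/symbol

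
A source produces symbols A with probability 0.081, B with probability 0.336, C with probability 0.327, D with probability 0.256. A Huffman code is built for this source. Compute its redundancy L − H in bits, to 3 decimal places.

Entropy H = −Σ p log₂ p ≈ 1.8530 bits.
Huffman merges: 81/1000+32/125→337/1000; 327/1000+42/125→663/1000; 337/1000+663/1000→1. L = 2 ≈ 2.0000.
L − H = 2.0000 − 1.8530 = 0.147 bits.

0.147 bits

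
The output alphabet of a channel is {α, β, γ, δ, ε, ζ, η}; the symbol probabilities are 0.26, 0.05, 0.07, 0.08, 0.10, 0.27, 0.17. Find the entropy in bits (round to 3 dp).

2.558 bits

H = −Σ pᵢ log₂ pᵢ.
−0.26·log₂(0.26) = 0.5053
−0.05·log₂(0.05) = 0.2161
−0.07·log₂(0.07) = 0.2686
−0.08·log₂(0.08) = 0.2915
−0.10·log₂(0.10) = 0.3322
−0.27·log₂(0.27) = 0.5100
−0.17·log₂(0.17) = 0.4346
Sum ≈ 2.5582 → 2.558 bits.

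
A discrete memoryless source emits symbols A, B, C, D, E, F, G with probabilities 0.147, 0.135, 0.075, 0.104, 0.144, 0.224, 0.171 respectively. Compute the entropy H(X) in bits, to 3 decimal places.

2.738 bits

H = −Σ pᵢ log₂ pᵢ.
−0.147·log₂(0.147) = 0.4066
−0.135·log₂(0.135) = 0.3900
−0.075·log₂(0.075) = 0.2803
−0.104·log₂(0.104) = 0.3396
−0.144·log₂(0.144) = 0.4026
−0.224·log₂(0.224) = 0.4835
−0.171·log₂(0.171) = 0.4357
Sum ≈ 2.7383 → 2.738 bits.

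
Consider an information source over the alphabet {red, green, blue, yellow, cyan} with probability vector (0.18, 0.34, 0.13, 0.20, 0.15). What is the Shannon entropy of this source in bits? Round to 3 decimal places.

2.232 bits

H = −Σ pᵢ log₂ pᵢ.
−0.18·log₂(0.18) = 0.4453
−0.34·log₂(0.34) = 0.5292
−0.13·log₂(0.13) = 0.3826
−0.20·log₂(0.20) = 0.4644
−0.15·log₂(0.15) = 0.4105
Sum ≈ 2.2321 → 2.232 bits.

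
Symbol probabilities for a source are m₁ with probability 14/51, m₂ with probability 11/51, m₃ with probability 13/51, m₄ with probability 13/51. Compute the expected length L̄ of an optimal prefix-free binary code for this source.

2 bits/symbol

Repeatedly combine the two least-probable nodes; the expected code length is the sum of the merged weights.
merge 11/51 + 13/51 → 8/17
merge 13/51 + 14/51 → 9/17
merge 8/17 + 9/17 → 1
L = 8/17 + 9/17 + 1 = 2 bits/symbol.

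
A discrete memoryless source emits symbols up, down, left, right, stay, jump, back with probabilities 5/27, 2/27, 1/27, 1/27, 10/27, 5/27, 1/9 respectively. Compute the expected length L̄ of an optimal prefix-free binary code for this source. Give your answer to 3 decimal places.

Repeatedly combine the two least-probable nodes; the expected code length is the sum of the merged weights.
merge 1/27 + 1/27 → 2/27
merge 2/27 + 2/27 → 4/27
merge 1/9 + 4/27 → 7/27
merge 5/27 + 5/27 → 10/27
merge 7/27 + 10/27 → 17/27
merge 10/27 + 17/27 → 1
L = 2/27 + 4/27 + 7/27 + 10/27 + 17/27 + 1 = 67/27 ≈ 2.481 bits/symbol.

2.481 bits/symbol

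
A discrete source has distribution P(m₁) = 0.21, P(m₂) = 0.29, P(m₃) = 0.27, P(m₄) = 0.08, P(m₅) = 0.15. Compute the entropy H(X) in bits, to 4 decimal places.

2.2028 bits

H = −Σ pᵢ log₂ pᵢ.
−0.21·log₂(0.21) = 0.4728
−0.29·log₂(0.29) = 0.5179
−0.27·log₂(0.27) = 0.5100
−0.08·log₂(0.08) = 0.2915
−0.15·log₂(0.15) = 0.4105
Sum ≈ 2.2028 → 2.2028 bits.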